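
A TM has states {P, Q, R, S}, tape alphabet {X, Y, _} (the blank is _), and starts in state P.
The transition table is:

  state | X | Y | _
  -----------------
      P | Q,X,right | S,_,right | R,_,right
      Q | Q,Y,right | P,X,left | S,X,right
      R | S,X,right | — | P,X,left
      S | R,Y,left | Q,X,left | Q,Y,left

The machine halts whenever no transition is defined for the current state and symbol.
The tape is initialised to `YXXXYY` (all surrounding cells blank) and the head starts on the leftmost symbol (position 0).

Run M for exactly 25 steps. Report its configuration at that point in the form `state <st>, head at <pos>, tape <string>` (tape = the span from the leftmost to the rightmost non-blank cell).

P | _[Y]XXXYY   read Y → write _, move right, go to S
S | __[X]XXYY   read X → write Y, move left, go to R
R | _[_]YXXYY   read _ → write X, move left, go to P
P | [_]XYXXYY   read _ → write _, move right, go to R
R | _[X]YXXYY   read X → write X, move right, go to S
S | _X[Y]XXYY   read Y → write X, move left, go to Q
Q | _[X]XXXYY   read X → write Y, move right, go to Q
Q | _Y[X]XXYY   read X → write Y, move right, go to Q
Q | _YY[X]XYY   read X → write Y, move right, go to Q
Q | _YYY[X]YY   read X → write Y, move right, go to Q
Q | _YYYY[Y]Y   read Y → write X, move left, go to P
P | _YYY[Y]XY   read Y → write _, move right, go to S
S | _YYY_[X]Y   read X → write Y, move left, go to R
R | _YYY[_]YY   read _ → write X, move left, go to P
P | _YY[Y]XYY   read Y → write _, move right, go to S
S | _YY_[X]YY   read X → write Y, move left, go to R
R | _YY[_]YYY   read _ → write X, move left, go to P
P | _Y[Y]XYYY   read Y → write _, move right, go to S
S | _Y_[X]YYY   read X → write Y, move left, go to R
R | _Y[_]YYYY   read _ → write X, move left, go to P
P | _[Y]XYYYY   read Y → write _, move right, go to S
S | __[X]YYYY   read X → write Y, move left, go to R
R | _[_]YYYYY   read _ → write X, move left, go to P
P | [_]XYYYYY   read _ → write _, move right, go to R
R | _[X]YYYYY   read X → write X, move right, go to S
S | _X[Y]YYYY
After 25 steps: state S, head at 1, tape XYYYYY.

state S, head at 1, tape XYYYYY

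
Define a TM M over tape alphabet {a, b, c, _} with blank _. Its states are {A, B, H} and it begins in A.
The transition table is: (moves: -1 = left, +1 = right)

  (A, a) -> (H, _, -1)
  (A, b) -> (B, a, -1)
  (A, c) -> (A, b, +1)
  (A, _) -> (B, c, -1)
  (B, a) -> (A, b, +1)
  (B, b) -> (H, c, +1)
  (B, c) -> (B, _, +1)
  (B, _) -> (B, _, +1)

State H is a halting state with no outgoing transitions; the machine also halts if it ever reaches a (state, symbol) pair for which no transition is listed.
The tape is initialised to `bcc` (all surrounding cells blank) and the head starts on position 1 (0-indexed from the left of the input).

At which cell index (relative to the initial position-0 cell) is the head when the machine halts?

3

state=A head=1 tape=b[c]c_   (A,c)→(A,b,+1)
state=A head=2 tape=bb[c]_   (A,c)→(A,b,+1)
state=A head=3 tape=bbb[_]   (A,_)→(B,c,-1)
state=B head=2 tape=bb[b]c   (B,b)→(H,c,+1)
state=H head=3 tape=bbc[c]
At halt the head is at cell 3.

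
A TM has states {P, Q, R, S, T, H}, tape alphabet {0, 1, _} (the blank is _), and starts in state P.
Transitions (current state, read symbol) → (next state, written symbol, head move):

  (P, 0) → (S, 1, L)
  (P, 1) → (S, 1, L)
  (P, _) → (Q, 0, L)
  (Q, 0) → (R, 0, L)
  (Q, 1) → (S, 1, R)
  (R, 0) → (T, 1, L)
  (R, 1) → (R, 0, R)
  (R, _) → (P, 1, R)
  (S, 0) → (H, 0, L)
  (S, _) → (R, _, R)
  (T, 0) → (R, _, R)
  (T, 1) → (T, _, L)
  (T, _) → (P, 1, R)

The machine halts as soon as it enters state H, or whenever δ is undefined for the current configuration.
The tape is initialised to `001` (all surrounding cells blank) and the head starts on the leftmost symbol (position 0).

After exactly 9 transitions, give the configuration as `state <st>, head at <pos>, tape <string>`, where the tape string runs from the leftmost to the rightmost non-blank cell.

state=P head=0 tape=_[0]01__   (P,0)→(S,1,L)
state=S head=-1 tape=[_]101__   (S,_)→(R,_,R)
state=R head=0 tape=_[1]01__   (R,1)→(R,0,R)
state=R head=1 tape=_0[0]1__   (R,0)→(T,1,L)
state=T head=0 tape=_[0]11__   (T,0)→(R,_,R)
state=R head=1 tape=__[1]1__   (R,1)→(R,0,R)
state=R head=2 tape=__0[1]__   (R,1)→(R,0,R)
state=R head=3 tape=__00[_]_   (R,_)→(P,1,R)
state=P head=4 tape=__001[_]   (P,_)→(Q,0,L)
state=Q head=3 tape=__00[1]0
After 9 steps: state Q, head at 3, tape 0010.

state Q, head at 3, tape 0010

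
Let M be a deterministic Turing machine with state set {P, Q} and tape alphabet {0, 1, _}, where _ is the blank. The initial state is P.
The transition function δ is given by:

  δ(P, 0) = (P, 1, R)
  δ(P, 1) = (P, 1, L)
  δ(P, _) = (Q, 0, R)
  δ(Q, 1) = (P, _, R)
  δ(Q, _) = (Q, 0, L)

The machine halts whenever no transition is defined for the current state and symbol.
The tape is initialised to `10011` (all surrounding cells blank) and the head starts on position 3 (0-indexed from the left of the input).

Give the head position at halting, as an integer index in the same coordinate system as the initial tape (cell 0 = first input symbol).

5

state=P head=3 tape=_100[1]1__   (P,1)→(P,1,L)
state=P head=2 tape=_10[0]11__   (P,0)→(P,1,R)
state=P head=3 tape=_101[1]1__   (P,1)→(P,1,L)
state=P head=2 tape=_10[1]11__   (P,1)→(P,1,L)
state=P head=1 tape=_1[0]111__   (P,0)→(P,1,R)
state=P head=2 tape=_11[1]11__   (P,1)→(P,1,L)
state=P head=1 tape=_1[1]111__   (P,1)→(P,1,L)
state=P head=0 tape=_[1]1111__   (P,1)→(P,1,L)
state=P head=-1 tape=[_]11111__   (P,_)→(Q,0,R)
state=Q head=0 tape=0[1]1111__   (Q,1)→(P,_,R)
state=P head=1 tape=0_[1]111__   (P,1)→(P,1,L)
state=P head=0 tape=0[_]1111__   (P,_)→(Q,0,R)
state=Q head=1 tape=00[1]111__   (Q,1)→(P,_,R)
state=P head=2 tape=00_[1]11__   (P,1)→(P,1,L)
state=P head=1 tape=00[_]111__   (P,_)→(Q,0,R)
state=Q head=2 tape=000[1]11__   (Q,1)→(P,_,R)
state=P head=3 tape=000_[1]1__   (P,1)→(P,1,L)
state=P head=2 tape=000[_]11__   (P,_)→(Q,0,R)
state=Q head=3 tape=0000[1]1__   (Q,1)→(P,_,R)
state=P head=4 tape=0000_[1]__   (P,1)→(P,1,L)
state=P head=3 tape=0000[_]1__   (P,_)→(Q,0,R)
state=Q head=4 tape=00000[1]__   (Q,1)→(P,_,R)
state=P head=5 tape=00000_[_]_   (P,_)→(Q,0,R)
state=Q head=6 tape=00000_0[_]   (Q,_)→(Q,0,L)
state=Q head=5 tape=00000_[0]0
At halt the head is at cell 5.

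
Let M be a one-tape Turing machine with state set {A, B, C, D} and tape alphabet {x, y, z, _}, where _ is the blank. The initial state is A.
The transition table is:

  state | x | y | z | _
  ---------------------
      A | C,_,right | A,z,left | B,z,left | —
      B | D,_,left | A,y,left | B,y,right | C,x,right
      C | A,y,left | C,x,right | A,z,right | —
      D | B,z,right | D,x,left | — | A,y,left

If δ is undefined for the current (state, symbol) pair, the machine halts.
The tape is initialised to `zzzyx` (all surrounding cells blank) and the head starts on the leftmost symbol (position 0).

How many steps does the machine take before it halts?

21

A | _[z]zzyx   read z → write z, move left, go to B
B | [_]zzzyx   read _ → write x, move right, go to C
C | x[z]zzyx   read z → write z, move right, go to A
A | xz[z]zyx   read z → write z, move left, go to B
B | x[z]zzyx   read z → write y, move right, go to B
B | xy[z]zyx   read z → write y, move right, go to B
B | xyy[z]yx   read z → write y, move right, go to B
B | xyyy[y]x   read y → write y, move left, go to A
A | xyy[y]yx   read y → write z, move left, go to A
A | xy[y]zyx   read y → write z, move left, go to A
A | x[y]zzyx   read y → write z, move left, go to A
A | [x]zzzyx   read x → write _, move right, go to C
C | _[z]zzyx   read z → write z, move right, go to A
A | _z[z]zyx   read z → write z, move left, go to B
B | _[z]zzyx   read z → write y, move right, go to B
B | _y[z]zyx   read z → write y, move right, go to B
B | _yy[z]yx   read z → write y, move right, go to B
B | _yyy[y]x   read y → write y, move left, go to A
A | _yy[y]yx   read y → write z, move left, go to A
A | _y[y]zyx   read y → write z, move left, go to A
A | _[y]zzyx   read y → write z, move left, go to A
A | [_]zzzyx
M halts after 21 transitions.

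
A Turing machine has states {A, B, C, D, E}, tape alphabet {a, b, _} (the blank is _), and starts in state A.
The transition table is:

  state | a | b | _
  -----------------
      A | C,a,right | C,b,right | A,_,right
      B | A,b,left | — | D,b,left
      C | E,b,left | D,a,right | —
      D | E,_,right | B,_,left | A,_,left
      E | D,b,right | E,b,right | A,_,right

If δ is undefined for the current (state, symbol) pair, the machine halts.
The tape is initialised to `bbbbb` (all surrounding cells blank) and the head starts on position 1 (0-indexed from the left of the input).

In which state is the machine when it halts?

A | b[b]bbb   read b → write b, move right, go to C
C | bb[b]bb   read b → write a, move right, go to D
D | bba[b]b   read b → write _, move left, go to B
B | bb[a]_b   read a → write b, move left, go to A
A | b[b]b_b   read b → write b, move right, go to C
C | bb[b]_b   read b → write a, move right, go to D
D | bba[_]b   read _ → write _, move left, go to A
A | bb[a]_b   read a → write a, move right, go to C
C | bba[_]b
No transition is defined for (C, _); M halts in state C.

C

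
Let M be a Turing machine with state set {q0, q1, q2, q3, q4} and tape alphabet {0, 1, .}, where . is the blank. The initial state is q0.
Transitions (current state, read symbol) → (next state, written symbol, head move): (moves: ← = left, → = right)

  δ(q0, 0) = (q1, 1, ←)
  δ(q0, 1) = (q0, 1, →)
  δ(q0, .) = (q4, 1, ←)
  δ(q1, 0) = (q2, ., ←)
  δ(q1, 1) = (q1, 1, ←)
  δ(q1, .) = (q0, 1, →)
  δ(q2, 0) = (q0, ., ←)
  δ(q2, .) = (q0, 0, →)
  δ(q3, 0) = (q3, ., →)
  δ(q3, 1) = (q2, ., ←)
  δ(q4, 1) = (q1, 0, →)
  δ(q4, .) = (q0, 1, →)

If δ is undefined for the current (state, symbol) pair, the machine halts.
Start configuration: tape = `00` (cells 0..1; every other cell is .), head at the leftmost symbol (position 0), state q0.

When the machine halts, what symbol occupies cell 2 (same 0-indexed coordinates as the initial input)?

1

state=q0 head=0 tape=..[0]0.   (q0,0)→(q1,1,←)
state=q1 head=-1 tape=.[.]10.   (q1,.)→(q0,1,→)
state=q0 head=0 tape=.1[1]0.   (q0,1)→(q0,1,→)
state=q0 head=1 tape=.11[0].   (q0,0)→(q1,1,←)
state=q1 head=0 tape=.1[1]1.   (q1,1)→(q1,1,←)
state=q1 head=-1 tape=.[1]11.   (q1,1)→(q1,1,←)
state=q1 head=-2 tape=[.]111.   (q1,.)→(q0,1,→)
state=q0 head=-1 tape=1[1]11.   (q0,1)→(q0,1,→)
state=q0 head=0 tape=11[1]1.   (q0,1)→(q0,1,→)
state=q0 head=1 tape=111[1].   (q0,1)→(q0,1,→)
state=q0 head=2 tape=1111[.]   (q0,.)→(q4,1,←)
state=q4 head=1 tape=111[1]1   (q4,1)→(q1,0,→)
state=q1 head=2 tape=1110[1]   (q1,1)→(q1,1,←)
state=q1 head=1 tape=111[0]1   (q1,0)→(q2,.,←)
state=q2 head=0 tape=11[1].1
Cell 2 holds 1 when M halts.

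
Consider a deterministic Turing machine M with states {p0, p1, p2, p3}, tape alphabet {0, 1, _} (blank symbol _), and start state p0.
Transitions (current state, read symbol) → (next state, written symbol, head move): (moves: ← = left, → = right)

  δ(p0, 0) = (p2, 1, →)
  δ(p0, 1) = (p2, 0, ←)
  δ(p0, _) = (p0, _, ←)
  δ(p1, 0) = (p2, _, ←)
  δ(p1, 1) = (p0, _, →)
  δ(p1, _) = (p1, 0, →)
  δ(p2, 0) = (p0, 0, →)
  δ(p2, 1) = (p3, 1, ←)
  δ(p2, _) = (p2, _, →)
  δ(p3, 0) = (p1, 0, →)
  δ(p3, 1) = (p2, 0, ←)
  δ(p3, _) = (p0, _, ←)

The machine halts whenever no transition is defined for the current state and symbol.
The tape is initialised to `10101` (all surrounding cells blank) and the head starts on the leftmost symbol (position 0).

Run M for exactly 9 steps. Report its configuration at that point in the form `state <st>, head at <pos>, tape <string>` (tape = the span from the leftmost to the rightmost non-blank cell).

state p3, head at 1, tape 01101

p0 | _[1]0101   read 1 → write 0, move ←, go to p2
p2 | [_]00101   read _ → write _, move →, go to p2
p2 | _[0]0101   read 0 → write 0, move →, go to p0
p0 | _0[0]101   read 0 → write 1, move →, go to p2
p2 | _01[1]01   read 1 → write 1, move ←, go to p3
p3 | _0[1]101   read 1 → write 0, move ←, go to p2
p2 | _[0]0101   read 0 → write 0, move →, go to p0
p0 | _0[0]101   read 0 → write 1, move →, go to p2
p2 | _01[1]01   read 1 → write 1, move ←, go to p3
p3 | _0[1]101
After 9 steps: state p3, head at 1, tape 01101.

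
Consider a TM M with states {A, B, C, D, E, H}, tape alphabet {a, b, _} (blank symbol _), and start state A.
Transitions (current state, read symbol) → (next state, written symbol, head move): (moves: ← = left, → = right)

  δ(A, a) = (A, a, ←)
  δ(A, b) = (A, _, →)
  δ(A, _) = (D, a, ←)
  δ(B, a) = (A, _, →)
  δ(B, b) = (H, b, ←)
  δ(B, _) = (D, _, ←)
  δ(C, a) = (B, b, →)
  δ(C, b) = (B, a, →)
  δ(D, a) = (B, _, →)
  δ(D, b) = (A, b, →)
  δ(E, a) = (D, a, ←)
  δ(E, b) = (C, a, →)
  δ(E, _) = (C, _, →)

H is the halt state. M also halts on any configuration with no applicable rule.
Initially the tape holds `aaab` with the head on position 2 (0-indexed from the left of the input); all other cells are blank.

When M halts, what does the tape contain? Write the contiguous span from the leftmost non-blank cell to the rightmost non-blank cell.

aaaab

A | __aa[a]b   read a → write a, move ←, go to A
A | __a[a]ab   read a → write a, move ←, go to A
A | __[a]aab   read a → write a, move ←, go to A
A | _[_]aaab   read _ → write a, move ←, go to D
D | [_]aaaab
The non-blank tape span at halt is aaaab.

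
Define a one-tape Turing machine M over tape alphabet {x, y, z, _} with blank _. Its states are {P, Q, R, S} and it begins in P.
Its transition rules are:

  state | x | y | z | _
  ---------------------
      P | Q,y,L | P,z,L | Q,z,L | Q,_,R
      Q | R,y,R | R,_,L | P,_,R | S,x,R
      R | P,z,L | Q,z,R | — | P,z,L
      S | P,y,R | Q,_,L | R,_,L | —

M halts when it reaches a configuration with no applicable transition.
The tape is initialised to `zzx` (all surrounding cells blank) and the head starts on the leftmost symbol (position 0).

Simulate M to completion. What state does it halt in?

S

P | __[z]zx__   read z → write z, move L, go to Q
Q | _[_]zzx__   read _ → write x, move R, go to S
S | _x[z]zx__   read z → write _, move L, go to R
R | _[x]_zx__   read x → write z, move L, go to P
P | [_]z_zx__   read _ → write _, move R, go to Q
Q | _[z]_zx__   read z → write _, move R, go to P
P | __[_]zx__   read _ → write _, move R, go to Q
Q | ___[z]x__   read z → write _, move R, go to P
P | ____[x]__   read x → write y, move L, go to Q
Q | ___[_]y__   read _ → write x, move R, go to S
S | ___x[y]__   read y → write _, move L, go to Q
Q | ___[x]___   read x → write y, move R, go to R
R | ___y[_]__   read _ → write z, move L, go to P
P | ___[y]z__   read y → write z, move L, go to P
P | __[_]zz__   read _ → write _, move R, go to Q
Q | ___[z]z__   read z → write _, move R, go to P
P | ____[z]__   read z → write z, move L, go to Q
Q | ___[_]z__   read _ → write x, move R, go to S
S | ___x[z]__   read z → write _, move L, go to R
R | ___[x]___   read x → write z, move L, go to P
P | __[_]z___   read _ → write _, move R, go to Q
Q | ___[z]___   read z → write _, move R, go to P
P | ____[_]__   read _ → write _, move R, go to Q
Q | _____[_]_   read _ → write x, move R, go to S
S | _____x[_]
No transition is defined for (S, _); M halts in state S.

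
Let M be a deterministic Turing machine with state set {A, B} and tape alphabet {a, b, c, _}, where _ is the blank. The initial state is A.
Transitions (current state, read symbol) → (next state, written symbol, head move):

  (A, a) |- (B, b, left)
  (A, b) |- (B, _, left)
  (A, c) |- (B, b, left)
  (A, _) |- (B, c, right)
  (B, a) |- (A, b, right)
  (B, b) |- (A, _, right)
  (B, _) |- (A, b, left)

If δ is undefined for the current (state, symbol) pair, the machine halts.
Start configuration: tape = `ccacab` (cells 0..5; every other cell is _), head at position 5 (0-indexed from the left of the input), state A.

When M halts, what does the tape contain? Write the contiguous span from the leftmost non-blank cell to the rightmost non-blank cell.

state=A head=5 tape=ccaca[b]___   (A,b)→(B,_,left)
state=B head=4 tape=ccac[a]____   (B,a)→(A,b,right)
state=A head=5 tape=ccacb[_]___   (A,_)→(B,c,right)
state=B head=6 tape=ccacbc[_]__   (B,_)→(A,b,left)
state=A head=5 tape=ccacb[c]b__   (A,c)→(B,b,left)
state=B head=4 tape=ccac[b]bb__   (B,b)→(A,_,right)
state=A head=5 tape=ccac_[b]b__   (A,b)→(B,_,left)
state=B head=4 tape=ccac[_]_b__   (B,_)→(A,b,left)
state=A head=3 tape=cca[c]b_b__   (A,c)→(B,b,left)
state=B head=2 tape=cc[a]bb_b__   (B,a)→(A,b,right)
state=A head=3 tape=ccb[b]b_b__   (A,b)→(B,_,left)
state=B head=2 tape=cc[b]_b_b__   (B,b)→(A,_,right)
state=A head=3 tape=cc_[_]b_b__   (A,_)→(B,c,right)
state=B head=4 tape=cc_c[b]_b__   (B,b)→(A,_,right)
state=A head=5 tape=cc_c_[_]b__   (A,_)→(B,c,right)
state=B head=6 tape=cc_c_c[b]__   (B,b)→(A,_,right)
state=A head=7 tape=cc_c_c_[_]_   (A,_)→(B,c,right)
state=B head=8 tape=cc_c_c_c[_]   (B,_)→(A,b,left)
state=A head=7 tape=cc_c_c_[c]b   (A,c)→(B,b,left)
state=B head=6 tape=cc_c_c[_]bb   (B,_)→(A,b,left)
state=A head=5 tape=cc_c_[c]bbb   (A,c)→(B,b,left)
state=B head=4 tape=cc_c[_]bbbb   (B,_)→(A,b,left)
state=A head=3 tape=cc_[c]bbbbb   (A,c)→(B,b,left)
state=B head=2 tape=cc[_]bbbbbb   (B,_)→(A,b,left)
state=A head=1 tape=c[c]bbbbbbb   (A,c)→(B,b,left)
state=B head=0 tape=[c]bbbbbbbb
The non-blank tape span at halt is cbbbbbbbb.

cbbbbbbbb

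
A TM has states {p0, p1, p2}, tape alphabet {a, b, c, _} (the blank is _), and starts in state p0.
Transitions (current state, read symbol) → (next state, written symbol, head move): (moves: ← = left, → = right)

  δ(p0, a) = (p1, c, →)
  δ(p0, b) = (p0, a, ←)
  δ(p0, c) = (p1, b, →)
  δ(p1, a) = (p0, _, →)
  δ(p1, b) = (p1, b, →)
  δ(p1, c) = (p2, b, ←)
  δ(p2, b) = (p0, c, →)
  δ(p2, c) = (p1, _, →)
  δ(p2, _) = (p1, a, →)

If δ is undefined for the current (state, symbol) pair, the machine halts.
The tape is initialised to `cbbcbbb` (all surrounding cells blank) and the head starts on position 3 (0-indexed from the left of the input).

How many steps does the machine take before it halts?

state=p0 head=3 tape=cbb[c]bbb_   (p0,c)→(p1,b,→)
state=p1 head=4 tape=cbbb[b]bb_   (p1,b)→(p1,b,→)
state=p1 head=5 tape=cbbbb[b]b_   (p1,b)→(p1,b,→)
state=p1 head=6 tape=cbbbbb[b]_   (p1,b)→(p1,b,→)
state=p1 head=7 tape=cbbbbbb[_]
M halts after 4 transitions.

4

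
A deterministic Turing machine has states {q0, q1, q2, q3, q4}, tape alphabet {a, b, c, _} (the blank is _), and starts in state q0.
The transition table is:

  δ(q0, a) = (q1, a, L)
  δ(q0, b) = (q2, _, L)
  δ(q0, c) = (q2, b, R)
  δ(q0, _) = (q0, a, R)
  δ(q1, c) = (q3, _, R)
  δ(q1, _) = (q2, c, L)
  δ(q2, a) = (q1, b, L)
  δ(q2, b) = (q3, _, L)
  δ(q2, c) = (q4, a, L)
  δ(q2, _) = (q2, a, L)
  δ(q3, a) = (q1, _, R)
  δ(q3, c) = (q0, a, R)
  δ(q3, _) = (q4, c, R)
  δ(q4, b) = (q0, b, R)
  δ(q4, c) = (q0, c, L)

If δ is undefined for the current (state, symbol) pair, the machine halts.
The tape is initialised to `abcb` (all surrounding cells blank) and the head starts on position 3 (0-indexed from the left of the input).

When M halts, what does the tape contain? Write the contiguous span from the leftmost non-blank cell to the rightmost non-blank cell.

q0 | abc[b]   read b → write _, move L, go to q2
q2 | ab[c]_   read c → write a, move L, go to q4
q4 | a[b]a_   read b → write b, move R, go to q0
q0 | ab[a]_   read a → write a, move L, go to q1
q1 | a[b]a_
The non-blank tape span at halt is aba.

aba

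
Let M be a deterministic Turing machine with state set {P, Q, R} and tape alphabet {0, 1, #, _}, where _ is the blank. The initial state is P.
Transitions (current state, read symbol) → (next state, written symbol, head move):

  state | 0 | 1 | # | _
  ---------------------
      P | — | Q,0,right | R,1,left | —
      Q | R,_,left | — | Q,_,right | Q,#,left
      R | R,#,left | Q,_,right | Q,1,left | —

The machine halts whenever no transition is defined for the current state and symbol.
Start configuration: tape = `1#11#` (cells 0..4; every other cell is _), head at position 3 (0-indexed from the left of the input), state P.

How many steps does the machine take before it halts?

19

state=P head=3 tape=1#1[1]#__   (P,1)→(Q,0,right)
state=Q head=4 tape=1#10[#]__   (Q,#)→(Q,_,right)
state=Q head=5 tape=1#10_[_]_   (Q,_)→(Q,#,left)
state=Q head=4 tape=1#10[_]#_   (Q,_)→(Q,#,left)
state=Q head=3 tape=1#1[0]##_   (Q,0)→(R,_,left)
state=R head=2 tape=1#[1]_##_   (R,1)→(Q,_,right)
state=Q head=3 tape=1#_[_]##_   (Q,_)→(Q,#,left)
state=Q head=2 tape=1#[_]###_   (Q,_)→(Q,#,left)
state=Q head=1 tape=1[#]####_   (Q,#)→(Q,_,right)
state=Q head=2 tape=1_[#]###_   (Q,#)→(Q,_,right)
state=Q head=3 tape=1__[#]##_   (Q,#)→(Q,_,right)
state=Q head=4 tape=1___[#]#_   (Q,#)→(Q,_,right)
state=Q head=5 tape=1____[#]_   (Q,#)→(Q,_,right)
state=Q head=6 tape=1_____[_]   (Q,_)→(Q,#,left)
state=Q head=5 tape=1____[_]#   (Q,_)→(Q,#,left)
state=Q head=4 tape=1___[_]##   (Q,_)→(Q,#,left)
state=Q head=3 tape=1__[_]###   (Q,_)→(Q,#,left)
state=Q head=2 tape=1_[_]####   (Q,_)→(Q,#,left)
state=Q head=1 tape=1[_]#####   (Q,_)→(Q,#,left)
state=Q head=0 tape=[1]######
M halts after 19 transitions.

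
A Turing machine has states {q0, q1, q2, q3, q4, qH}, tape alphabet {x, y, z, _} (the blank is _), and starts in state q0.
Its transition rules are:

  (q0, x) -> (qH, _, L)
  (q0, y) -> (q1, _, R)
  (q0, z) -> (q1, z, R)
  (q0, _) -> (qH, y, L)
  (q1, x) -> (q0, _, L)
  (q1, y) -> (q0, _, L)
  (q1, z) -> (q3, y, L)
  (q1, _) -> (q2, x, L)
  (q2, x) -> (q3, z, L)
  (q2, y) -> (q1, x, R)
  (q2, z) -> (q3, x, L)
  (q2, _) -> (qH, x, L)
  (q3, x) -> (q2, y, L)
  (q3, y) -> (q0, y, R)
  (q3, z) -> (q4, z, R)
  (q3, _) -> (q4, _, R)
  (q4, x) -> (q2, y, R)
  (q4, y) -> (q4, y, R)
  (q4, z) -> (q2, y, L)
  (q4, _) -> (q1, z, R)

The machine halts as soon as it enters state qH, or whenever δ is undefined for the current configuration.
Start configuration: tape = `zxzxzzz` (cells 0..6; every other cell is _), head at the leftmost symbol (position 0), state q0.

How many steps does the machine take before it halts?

17

q0 | _[z]xzxzzz   read z → write z, move R, go to q1
q1 | _z[x]zxzzz   read x → write _, move L, go to q0
q0 | _[z]_zxzzz   read z → write z, move R, go to q1
q1 | _z[_]zxzzz   read _ → write x, move L, go to q2
q2 | _[z]xzxzzz   read z → write x, move L, go to q3
q3 | [_]xxzxzzz   read _ → write _, move R, go to q4
q4 | _[x]xzxzzz   read x → write y, move R, go to q2
q2 | _y[x]zxzzz   read x → write z, move L, go to q3
q3 | _[y]zzxzzz   read y → write y, move R, go to q0
q0 | _y[z]zxzzz   read z → write z, move R, go to q1
q1 | _yz[z]xzzz   read z → write y, move L, go to q3
q3 | _y[z]yxzzz   read z → write z, move R, go to q4
q4 | _yz[y]xzzz   read y → write y, move R, go to q4
q4 | _yzy[x]zzz   read x → write y, move R, go to q2
q2 | _yzyy[z]zz   read z → write x, move L, go to q3
q3 | _yzy[y]xzz   read y → write y, move R, go to q0
q0 | _yzyy[x]zz   read x → write _, move L, go to qH
qH | _yzy[y]_zz
M halts after 17 transitions.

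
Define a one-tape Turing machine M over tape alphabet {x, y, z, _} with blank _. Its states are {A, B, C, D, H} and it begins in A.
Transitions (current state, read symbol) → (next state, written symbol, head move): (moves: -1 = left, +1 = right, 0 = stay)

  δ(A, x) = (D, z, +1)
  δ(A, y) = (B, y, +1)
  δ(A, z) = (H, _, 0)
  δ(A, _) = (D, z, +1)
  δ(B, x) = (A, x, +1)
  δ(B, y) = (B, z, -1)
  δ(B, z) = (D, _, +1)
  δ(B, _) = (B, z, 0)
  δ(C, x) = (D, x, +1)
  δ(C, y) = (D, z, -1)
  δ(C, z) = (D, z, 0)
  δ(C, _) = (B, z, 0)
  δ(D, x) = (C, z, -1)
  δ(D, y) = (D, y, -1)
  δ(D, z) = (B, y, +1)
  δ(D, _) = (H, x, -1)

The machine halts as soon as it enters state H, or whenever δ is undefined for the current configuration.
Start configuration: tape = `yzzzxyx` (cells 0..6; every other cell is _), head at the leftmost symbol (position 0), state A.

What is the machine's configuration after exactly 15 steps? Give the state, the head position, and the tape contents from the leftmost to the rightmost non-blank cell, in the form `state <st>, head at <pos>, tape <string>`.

state C, head at 5, tape y_y_y_z

state=A head=0 tape=[y]zzzxyx   (A,y)→(B,y,+1)
state=B head=1 tape=y[z]zzxyx   (B,z)→(D,_,+1)
state=D head=2 tape=y_[z]zxyx   (D,z)→(B,y,+1)
state=B head=3 tape=y_y[z]xyx   (B,z)→(D,_,+1)
state=D head=4 tape=y_y_[x]yx   (D,x)→(C,z,-1)
state=C head=3 tape=y_y[_]zyx   (C,_)→(B,z,0)
state=B head=3 tape=y_y[z]zyx   (B,z)→(D,_,+1)
state=D head=4 tape=y_y_[z]yx   (D,z)→(B,y,+1)
state=B head=5 tape=y_y_y[y]x   (B,y)→(B,z,-1)
state=B head=4 tape=y_y_[y]zx   (B,y)→(B,z,-1)
state=B head=3 tape=y_y[_]zzx   (B,_)→(B,z,0)
state=B head=3 tape=y_y[z]zzx   (B,z)→(D,_,+1)
state=D head=4 tape=y_y_[z]zx   (D,z)→(B,y,+1)
state=B head=5 tape=y_y_y[z]x   (B,z)→(D,_,+1)
state=D head=6 tape=y_y_y_[x]   (D,x)→(C,z,-1)
state=C head=5 tape=y_y_y[_]z
After 15 steps: state C, head at 5, tape y_y_y_z.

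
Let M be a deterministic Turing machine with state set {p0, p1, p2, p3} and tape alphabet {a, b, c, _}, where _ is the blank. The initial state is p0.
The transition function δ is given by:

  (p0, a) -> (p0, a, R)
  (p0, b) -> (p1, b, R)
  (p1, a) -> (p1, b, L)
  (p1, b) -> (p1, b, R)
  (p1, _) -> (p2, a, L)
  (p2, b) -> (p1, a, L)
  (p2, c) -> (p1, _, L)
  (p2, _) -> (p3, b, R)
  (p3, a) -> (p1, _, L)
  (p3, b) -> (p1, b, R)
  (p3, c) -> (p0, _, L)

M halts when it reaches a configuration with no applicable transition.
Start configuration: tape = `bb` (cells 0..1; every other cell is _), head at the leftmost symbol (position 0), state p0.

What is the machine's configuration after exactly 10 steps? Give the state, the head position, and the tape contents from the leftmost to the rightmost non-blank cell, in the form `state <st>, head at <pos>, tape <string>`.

state p1, head at 2, tape bbb

p0 | [b]b_   read b → write b, move R, go to p1
p1 | b[b]_   read b → write b, move R, go to p1
p1 | bb[_]   read _ → write a, move L, go to p2
p2 | b[b]a   read b → write a, move L, go to p1
p1 | [b]aa   read b → write b, move R, go to p1
p1 | b[a]a   read a → write b, move L, go to p1
p1 | [b]ba   read b → write b, move R, go to p1
p1 | b[b]a   read b → write b, move R, go to p1
p1 | bb[a]   read a → write b, move L, go to p1
p1 | b[b]b   read b → write b, move R, go to p1
p1 | bb[b]
After 10 steps: state p1, head at 2, tape bbb.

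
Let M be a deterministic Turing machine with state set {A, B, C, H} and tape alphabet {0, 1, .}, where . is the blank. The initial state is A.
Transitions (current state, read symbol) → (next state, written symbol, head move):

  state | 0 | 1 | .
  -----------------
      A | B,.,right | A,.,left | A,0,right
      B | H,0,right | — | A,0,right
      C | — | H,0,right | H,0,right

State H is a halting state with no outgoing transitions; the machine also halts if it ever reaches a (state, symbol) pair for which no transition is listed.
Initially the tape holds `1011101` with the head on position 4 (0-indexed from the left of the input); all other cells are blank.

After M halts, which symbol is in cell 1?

.

state=A head=4 tape=1011[1]01   (A,1)→(A,.,left)
state=A head=3 tape=101[1].01   (A,1)→(A,.,left)
state=A head=2 tape=10[1]..01   (A,1)→(A,.,left)
state=A head=1 tape=1[0]...01   (A,0)→(B,.,right)
state=B head=2 tape=1.[.]..01   (B,.)→(A,0,right)
state=A head=3 tape=1.0[.].01   (A,.)→(A,0,right)
state=A head=4 tape=1.00[.]01   (A,.)→(A,0,right)
state=A head=5 tape=1.000[0]1   (A,0)→(B,.,right)
state=B head=6 tape=1.000.[1]
Cell 1 holds . when M halts.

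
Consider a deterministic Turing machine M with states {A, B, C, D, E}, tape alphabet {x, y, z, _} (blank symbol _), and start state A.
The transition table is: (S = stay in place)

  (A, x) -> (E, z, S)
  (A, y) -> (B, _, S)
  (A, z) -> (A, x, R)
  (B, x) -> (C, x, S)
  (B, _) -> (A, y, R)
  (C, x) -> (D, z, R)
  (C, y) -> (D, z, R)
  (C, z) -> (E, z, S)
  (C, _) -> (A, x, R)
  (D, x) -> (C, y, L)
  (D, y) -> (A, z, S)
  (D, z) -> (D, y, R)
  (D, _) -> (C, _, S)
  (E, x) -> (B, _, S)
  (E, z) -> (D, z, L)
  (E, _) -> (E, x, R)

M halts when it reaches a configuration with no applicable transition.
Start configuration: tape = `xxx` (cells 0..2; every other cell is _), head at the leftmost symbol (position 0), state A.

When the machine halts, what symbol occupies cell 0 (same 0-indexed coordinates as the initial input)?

z

state=A head=0 tape=_[x]xx_   (A,x)→(E,z,S)
state=E head=0 tape=_[z]xx_   (E,z)→(D,z,L)
state=D head=-1 tape=[_]zxx_   (D,_)→(C,_,S)
state=C head=-1 tape=[_]zxx_   (C,_)→(A,x,R)
state=A head=0 tape=x[z]xx_   (A,z)→(A,x,R)
state=A head=1 tape=xx[x]x_   (A,x)→(E,z,S)
state=E head=1 tape=xx[z]x_   (E,z)→(D,z,L)
state=D head=0 tape=x[x]zx_   (D,x)→(C,y,L)
state=C head=-1 tape=[x]yzx_   (C,x)→(D,z,R)
state=D head=0 tape=z[y]zx_   (D,y)→(A,z,S)
state=A head=0 tape=z[z]zx_   (A,z)→(A,x,R)
state=A head=1 tape=zx[z]x_   (A,z)→(A,x,R)
state=A head=2 tape=zxx[x]_   (A,x)→(E,z,S)
state=E head=2 tape=zxx[z]_   (E,z)→(D,z,L)
state=D head=1 tape=zx[x]z_   (D,x)→(C,y,L)
state=C head=0 tape=z[x]yz_   (C,x)→(D,z,R)
state=D head=1 tape=zz[y]z_   (D,y)→(A,z,S)
state=A head=1 tape=zz[z]z_   (A,z)→(A,x,R)
state=A head=2 tape=zzx[z]_   (A,z)→(A,x,R)
state=A head=3 tape=zzxx[_]
Cell 0 holds z when M halts.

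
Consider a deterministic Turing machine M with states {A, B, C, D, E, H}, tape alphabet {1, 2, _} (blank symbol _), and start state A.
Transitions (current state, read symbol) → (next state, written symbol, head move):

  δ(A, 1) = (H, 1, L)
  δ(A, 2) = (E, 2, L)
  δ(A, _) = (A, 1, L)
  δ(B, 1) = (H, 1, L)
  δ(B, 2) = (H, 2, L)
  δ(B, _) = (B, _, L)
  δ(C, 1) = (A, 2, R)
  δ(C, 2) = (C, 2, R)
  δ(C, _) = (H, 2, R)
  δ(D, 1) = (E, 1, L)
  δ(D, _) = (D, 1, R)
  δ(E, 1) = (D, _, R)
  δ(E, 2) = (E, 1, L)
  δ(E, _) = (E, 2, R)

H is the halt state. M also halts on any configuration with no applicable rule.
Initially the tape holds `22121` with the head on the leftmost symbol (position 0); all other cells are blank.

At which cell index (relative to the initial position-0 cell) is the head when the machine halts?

state=A head=0 tape=__[2]2121   (A,2)→(E,2,L)
state=E head=-1 tape=_[_]22121   (E,_)→(E,2,R)
state=E head=0 tape=_2[2]2121   (E,2)→(E,1,L)
state=E head=-1 tape=_[2]12121   (E,2)→(E,1,L)
state=E head=-2 tape=[_]112121   (E,_)→(E,2,R)
state=E head=-1 tape=2[1]12121   (E,1)→(D,_,R)
state=D head=0 tape=2_[1]2121   (D,1)→(E,1,L)
state=E head=-1 tape=2[_]12121   (E,_)→(E,2,R)
state=E head=0 tape=22[1]2121   (E,1)→(D,_,R)
state=D head=1 tape=22_[2]121
At halt the head is at cell 1.

1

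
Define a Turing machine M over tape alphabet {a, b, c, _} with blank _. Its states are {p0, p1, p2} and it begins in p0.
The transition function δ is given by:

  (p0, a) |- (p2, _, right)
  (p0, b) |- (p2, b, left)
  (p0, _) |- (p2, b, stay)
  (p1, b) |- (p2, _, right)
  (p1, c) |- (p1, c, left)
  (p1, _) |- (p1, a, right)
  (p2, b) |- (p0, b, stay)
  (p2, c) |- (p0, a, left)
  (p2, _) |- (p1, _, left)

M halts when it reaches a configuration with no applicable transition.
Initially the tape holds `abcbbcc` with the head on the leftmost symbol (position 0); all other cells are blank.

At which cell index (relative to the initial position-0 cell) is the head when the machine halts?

state=p0 head=0 tape=_[a]bcbbcc   (p0,a)→(p2,_,right)
state=p2 head=1 tape=__[b]cbbcc   (p2,b)→(p0,b,stay)
state=p0 head=1 tape=__[b]cbbcc   (p0,b)→(p2,b,left)
state=p2 head=0 tape=_[_]bcbbcc   (p2,_)→(p1,_,left)
state=p1 head=-1 tape=[_]_bcbbcc   (p1,_)→(p1,a,right)
state=p1 head=0 tape=a[_]bcbbcc   (p1,_)→(p1,a,right)
state=p1 head=1 tape=aa[b]cbbcc   (p1,b)→(p2,_,right)
state=p2 head=2 tape=aa_[c]bbcc   (p2,c)→(p0,a,left)
state=p0 head=1 tape=aa[_]abbcc   (p0,_)→(p2,b,stay)
state=p2 head=1 tape=aa[b]abbcc   (p2,b)→(p0,b,stay)
state=p0 head=1 tape=aa[b]abbcc   (p0,b)→(p2,b,left)
state=p2 head=0 tape=a[a]babbcc
At halt the head is at cell 0.

0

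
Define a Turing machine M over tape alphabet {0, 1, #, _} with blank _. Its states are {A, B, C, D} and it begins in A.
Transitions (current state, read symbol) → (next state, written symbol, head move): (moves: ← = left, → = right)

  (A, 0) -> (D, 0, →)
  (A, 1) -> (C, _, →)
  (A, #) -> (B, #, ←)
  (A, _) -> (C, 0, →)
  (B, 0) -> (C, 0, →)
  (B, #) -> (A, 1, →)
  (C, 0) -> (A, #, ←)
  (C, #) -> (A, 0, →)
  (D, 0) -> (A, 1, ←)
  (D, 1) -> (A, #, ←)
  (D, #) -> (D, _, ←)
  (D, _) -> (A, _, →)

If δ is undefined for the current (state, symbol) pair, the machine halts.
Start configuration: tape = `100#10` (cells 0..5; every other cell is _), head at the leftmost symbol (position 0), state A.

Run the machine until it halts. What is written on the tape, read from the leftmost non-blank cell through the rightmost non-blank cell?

A | _[1]00#10   read 1 → write _, move →, go to C
C | __[0]0#10   read 0 → write #, move ←, go to A
A | _[_]#0#10   read _ → write 0, move →, go to C
C | _0[#]0#10   read # → write 0, move →, go to A
A | _00[0]#10   read 0 → write 0, move →, go to D
D | _000[#]10   read # → write _, move ←, go to D
D | _00[0]_10   read 0 → write 1, move ←, go to A
A | _0[0]1_10   read 0 → write 0, move →, go to D
D | _00[1]_10   read 1 → write #, move ←, go to A
A | _0[0]#_10   read 0 → write 0, move →, go to D
D | _00[#]_10   read # → write _, move ←, go to D
D | _0[0]__10   read 0 → write 1, move ←, go to A
A | _[0]1__10   read 0 → write 0, move →, go to D
D | _0[1]__10   read 1 → write #, move ←, go to A
A | _[0]#__10   read 0 → write 0, move →, go to D
D | _0[#]__10   read # → write _, move ←, go to D
D | _[0]___10   read 0 → write 1, move ←, go to A
A | [_]1___10   read _ → write 0, move →, go to C
C | 0[1]___10
The non-blank tape span at halt is 01___10.

01___10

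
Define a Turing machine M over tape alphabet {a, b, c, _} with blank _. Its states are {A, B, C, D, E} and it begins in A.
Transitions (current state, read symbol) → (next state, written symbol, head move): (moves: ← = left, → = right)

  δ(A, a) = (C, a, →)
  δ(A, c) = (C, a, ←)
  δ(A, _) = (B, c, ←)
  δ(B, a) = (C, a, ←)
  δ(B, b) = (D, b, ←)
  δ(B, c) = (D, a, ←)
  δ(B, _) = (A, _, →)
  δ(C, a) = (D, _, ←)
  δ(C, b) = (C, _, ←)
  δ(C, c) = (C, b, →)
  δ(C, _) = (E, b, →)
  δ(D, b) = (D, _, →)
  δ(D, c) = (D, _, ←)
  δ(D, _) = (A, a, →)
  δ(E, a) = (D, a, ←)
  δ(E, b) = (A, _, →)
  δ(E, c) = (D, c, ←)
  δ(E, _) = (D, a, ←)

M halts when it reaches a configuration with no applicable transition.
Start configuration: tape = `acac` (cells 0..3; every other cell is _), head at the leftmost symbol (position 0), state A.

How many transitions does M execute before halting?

17

state=A head=0 tape=__[a]cac   (A,a)→(C,a,→)
state=C head=1 tape=__a[c]ac   (C,c)→(C,b,→)
state=C head=2 tape=__ab[a]c   (C,a)→(D,_,←)
state=D head=1 tape=__a[b]_c   (D,b)→(D,_,→)
state=D head=2 tape=__a_[_]c   (D,_)→(A,a,→)
state=A head=3 tape=__a_a[c]   (A,c)→(C,a,←)
state=C head=2 tape=__a_[a]a   (C,a)→(D,_,←)
state=D head=1 tape=__a[_]_a   (D,_)→(A,a,→)
state=A head=2 tape=__aa[_]a   (A,_)→(B,c,←)
state=B head=1 tape=__a[a]ca   (B,a)→(C,a,←)
state=C head=0 tape=__[a]aca   (C,a)→(D,_,←)
state=D head=-1 tape=_[_]_aca   (D,_)→(A,a,→)
state=A head=0 tape=_a[_]aca   (A,_)→(B,c,←)
state=B head=-1 tape=_[a]caca   (B,a)→(C,a,←)
state=C head=-2 tape=[_]acaca   (C,_)→(E,b,→)
state=E head=-1 tape=b[a]caca   (E,a)→(D,a,←)
state=D head=-2 tape=[b]acaca   (D,b)→(D,_,→)
state=D head=-1 tape=_[a]caca
M halts after 17 transitions.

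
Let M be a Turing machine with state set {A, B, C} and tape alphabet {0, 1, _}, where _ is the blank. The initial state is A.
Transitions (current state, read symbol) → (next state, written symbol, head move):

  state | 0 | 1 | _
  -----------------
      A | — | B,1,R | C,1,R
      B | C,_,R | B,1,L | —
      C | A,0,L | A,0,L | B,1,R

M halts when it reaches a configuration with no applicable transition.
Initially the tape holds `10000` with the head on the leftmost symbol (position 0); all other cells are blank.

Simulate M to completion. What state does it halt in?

B

state=A head=0 tape=[1]0000__   (A,1)→(B,1,R)
state=B head=1 tape=1[0]000__   (B,0)→(C,_,R)
state=C head=2 tape=1_[0]00__   (C,0)→(A,0,L)
state=A head=1 tape=1[_]000__   (A,_)→(C,1,R)
state=C head=2 tape=11[0]00__   (C,0)→(A,0,L)
state=A head=1 tape=1[1]000__   (A,1)→(B,1,R)
state=B head=2 tape=11[0]00__   (B,0)→(C,_,R)
state=C head=3 tape=11_[0]0__   (C,0)→(A,0,L)
state=A head=2 tape=11[_]00__   (A,_)→(C,1,R)
state=C head=3 tape=111[0]0__   (C,0)→(A,0,L)
state=A head=2 tape=11[1]00__   (A,1)→(B,1,R)
state=B head=3 tape=111[0]0__   (B,0)→(C,_,R)
state=C head=4 tape=111_[0]__   (C,0)→(A,0,L)
state=A head=3 tape=111[_]0__   (A,_)→(C,1,R)
state=C head=4 tape=1111[0]__   (C,0)→(A,0,L)
state=A head=3 tape=111[1]0__   (A,1)→(B,1,R)
state=B head=4 tape=1111[0]__   (B,0)→(C,_,R)
state=C head=5 tape=1111_[_]_   (C,_)→(B,1,R)
state=B head=6 tape=1111_1[_]
No transition is defined for (B, _); M halts in state B.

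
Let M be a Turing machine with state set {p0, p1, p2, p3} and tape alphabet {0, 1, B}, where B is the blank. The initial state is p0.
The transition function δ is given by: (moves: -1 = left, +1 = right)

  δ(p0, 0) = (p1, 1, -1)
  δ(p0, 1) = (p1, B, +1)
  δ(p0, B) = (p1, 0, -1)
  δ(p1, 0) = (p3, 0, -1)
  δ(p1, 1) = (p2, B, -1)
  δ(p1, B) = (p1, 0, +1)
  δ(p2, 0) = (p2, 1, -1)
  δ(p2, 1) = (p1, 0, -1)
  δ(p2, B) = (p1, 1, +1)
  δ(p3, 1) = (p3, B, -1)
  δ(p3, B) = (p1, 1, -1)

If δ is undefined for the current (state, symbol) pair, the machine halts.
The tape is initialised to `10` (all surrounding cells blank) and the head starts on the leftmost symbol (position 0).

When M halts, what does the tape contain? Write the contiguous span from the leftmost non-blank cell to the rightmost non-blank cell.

state=p0 head=0 tape=BBB[1]0   (p0,1)→(p1,B,+1)
state=p1 head=1 tape=BBBB[0]   (p1,0)→(p3,0,-1)
state=p3 head=0 tape=BBB[B]0   (p3,B)→(p1,1,-1)
state=p1 head=-1 tape=BB[B]10   (p1,B)→(p1,0,+1)
state=p1 head=0 tape=BB0[1]0   (p1,1)→(p2,B,-1)
state=p2 head=-1 tape=BB[0]B0   (p2,0)→(p2,1,-1)
state=p2 head=-2 tape=B[B]1B0   (p2,B)→(p1,1,+1)
state=p1 head=-1 tape=B1[1]B0   (p1,1)→(p2,B,-1)
state=p2 head=-2 tape=B[1]BB0   (p2,1)→(p1,0,-1)
state=p1 head=-3 tape=[B]0BB0   (p1,B)→(p1,0,+1)
state=p1 head=-2 tape=0[0]BB0   (p1,0)→(p3,0,-1)
state=p3 head=-3 tape=[0]0BB0
The non-blank tape span at halt is 00BB0.

00BB0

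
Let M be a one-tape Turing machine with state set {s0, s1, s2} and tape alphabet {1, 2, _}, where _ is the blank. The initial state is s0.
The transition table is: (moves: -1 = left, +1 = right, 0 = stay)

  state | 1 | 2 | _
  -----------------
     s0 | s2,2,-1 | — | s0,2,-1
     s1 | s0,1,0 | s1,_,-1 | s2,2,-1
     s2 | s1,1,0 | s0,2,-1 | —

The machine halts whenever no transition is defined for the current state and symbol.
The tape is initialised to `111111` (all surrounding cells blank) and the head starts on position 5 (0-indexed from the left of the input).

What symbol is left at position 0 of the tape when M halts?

s0 | _11111[1]   read 1 → write 2, move -1, go to s2
s2 | _1111[1]2   read 1 → write 1, move 0, go to s1
s1 | _1111[1]2   read 1 → write 1, move 0, go to s0
s0 | _1111[1]2   read 1 → write 2, move -1, go to s2
s2 | _111[1]22   read 1 → write 1, move 0, go to s1
s1 | _111[1]22   read 1 → write 1, move 0, go to s0
s0 | _111[1]22   read 1 → write 2, move -1, go to s2
s2 | _11[1]222   read 1 → write 1, move 0, go to s1
s1 | _11[1]222   read 1 → write 1, move 0, go to s0
s0 | _11[1]222   read 1 → write 2, move -1, go to s2
s2 | _1[1]2222   read 1 → write 1, move 0, go to s1
s1 | _1[1]2222   read 1 → write 1, move 0, go to s0
s0 | _1[1]2222   read 1 → write 2, move -1, go to s2
s2 | _[1]22222   read 1 → write 1, move 0, go to s1
s1 | _[1]22222   read 1 → write 1, move 0, go to s0
s0 | _[1]22222   read 1 → write 2, move -1, go to s2
s2 | [_]222222
Cell 0 holds 2 when M halts.

2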